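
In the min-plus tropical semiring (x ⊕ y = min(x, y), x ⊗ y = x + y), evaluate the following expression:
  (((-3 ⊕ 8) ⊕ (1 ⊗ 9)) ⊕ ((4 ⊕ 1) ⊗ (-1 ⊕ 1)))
(((-3 ⊕ 8) ⊕ (1 ⊗ 9)) ⊕ ((4 ⊕ 1) ⊗ (-1 ⊕ 1))) = -3

Expand innermost to outermost. Recall ⊕ takes the minimum of its arguments and ⊗ takes their sum. Working out the expression (((-3 ⊕ 8) ⊕ (1 ⊗ 9)) ⊕ ((4 ⊕ 1) ⊗ (-1 ⊕ 1))) gives -3.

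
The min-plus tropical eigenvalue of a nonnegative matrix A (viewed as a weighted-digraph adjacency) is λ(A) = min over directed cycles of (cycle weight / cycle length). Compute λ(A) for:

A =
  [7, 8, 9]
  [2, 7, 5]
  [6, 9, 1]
λ(A) = 1

Enumerate directed cycles and compute their means (weight / length). Sample:
  cycle 0 → 0: weight = 7, length = 1, mean = 7/1 ≈ 7.000
  cycle 1 → 1: weight = 7, length = 1, mean = 7/1 ≈ 7.000
  cycle 2 → 2: weight = 1, length = 1, mean = 1/1 ≈ 1.000
  cycle 0 → 1 → 0: weight = 10, length = 2, mean = 10/2 ≈ 5.000
  cycle 0 → 2 → 0: weight = 15, length = 2, mean = 15/2 ≈ 7.500
  cycle 1 → 0 → 1: weight = 10, length = 2, mean = 10/2 ≈ 5.000
Minimum mean = 1.000, attained e.g. along the cycle 2 → 2 with weight 1 and length 1. So λ(A) = 1/1 = 1.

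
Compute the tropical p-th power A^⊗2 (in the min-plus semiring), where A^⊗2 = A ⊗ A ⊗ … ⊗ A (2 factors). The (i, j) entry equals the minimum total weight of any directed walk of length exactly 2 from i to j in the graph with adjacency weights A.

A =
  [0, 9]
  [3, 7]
A^⊗2 =
  [0, 9]
  [3, 12]

Each entry (A^⊗2)_ij equals the minimum over all length-2 walks i = v_0 → v_1 → … → v_2 = j of Σ_t A[v_t][v_{t+1}]. For example, for (i, j) = (0, 1) we minimise over 2 possible intermediate vertex sequences; the minimum is 9, attained along the walk 0 → 0 → 1.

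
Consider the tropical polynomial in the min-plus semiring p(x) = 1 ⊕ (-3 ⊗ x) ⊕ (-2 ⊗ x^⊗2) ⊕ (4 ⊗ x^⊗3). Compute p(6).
p(6) = 1

A tropical monomial a ⊗ x^⊗i evaluates to a + i · x. Evaluating each term at x = 6:
  Term 0 contributes 1 + 0 · 6 = 1
  Term 1 contributes -3 + 1 · 6 = 3
  Term 2 contributes -2 + 2 · 6 = 10
  Term 3 contributes 4 + 3 · 6 = 22
p(6) = ⊕ of these = min[1, 3, 10, 22] = 1.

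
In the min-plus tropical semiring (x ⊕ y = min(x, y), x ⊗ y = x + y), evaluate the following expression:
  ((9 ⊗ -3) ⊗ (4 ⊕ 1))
((9 ⊗ -3) ⊗ (4 ⊕ 1)) = 7

Expand innermost to outermost. Recall ⊕ takes the minimum of its arguments and ⊗ takes their sum. Working out the expression ((9 ⊗ -3) ⊗ (4 ⊕ 1)) gives 7.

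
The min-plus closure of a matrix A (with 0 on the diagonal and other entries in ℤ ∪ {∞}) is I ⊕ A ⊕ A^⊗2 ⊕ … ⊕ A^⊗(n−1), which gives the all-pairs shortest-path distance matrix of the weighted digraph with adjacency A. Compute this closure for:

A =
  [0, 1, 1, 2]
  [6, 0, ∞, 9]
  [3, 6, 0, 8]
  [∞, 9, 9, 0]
Closure =
  [0, 1, 1, 2]
  [6, 0, 7, 8]
  [3, 4, 0, 5]
  [12, 9, 9, 0]

This is the Floyd-Warshall all-pairs shortest-path computation. For each intermediate vertex k = 0, 1, …, 3, update dist[i][j] ← min(dist[i][j], dist[i][k] + dist[k][j]). The final matrix gives, for each (i, j), the minimum total weight of any directed path from i to j (possibly empty when i = j).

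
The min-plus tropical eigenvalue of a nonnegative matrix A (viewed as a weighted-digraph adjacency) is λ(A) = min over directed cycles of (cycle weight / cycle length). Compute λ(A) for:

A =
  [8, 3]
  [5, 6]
λ(A) = 4

Enumerate directed cycles and compute their means (weight / length). Sample:
  cycle 0 → 0: weight = 8, length = 1, mean = 8/1 ≈ 8.000
  cycle 1 → 1: weight = 6, length = 1, mean = 6/1 ≈ 6.000
  cycle 0 → 1 → 0: weight = 8, length = 2, mean = 8/2 ≈ 4.000
  cycle 1 → 0 → 1: weight = 8, length = 2, mean = 8/2 ≈ 4.000
Minimum mean = 4.000, attained e.g. along the cycle 0 → 1 → 0 with weight 8 and length 2. So λ(A) = 8/2 = 4.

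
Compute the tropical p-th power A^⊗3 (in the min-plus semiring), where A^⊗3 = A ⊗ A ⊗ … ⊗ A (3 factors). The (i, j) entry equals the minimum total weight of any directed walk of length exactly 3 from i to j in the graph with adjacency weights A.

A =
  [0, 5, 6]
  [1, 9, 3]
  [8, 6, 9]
A^⊗3 =
  [0, 5, 6]
  [1, 6, 7]
  [7, 12, 13]

Each entry (A^⊗3)_ij equals the minimum over all length-3 walks i = v_0 → v_1 → … → v_3 = j of Σ_t A[v_t][v_{t+1}]. For example, for (i, j) = (0, 2) we minimise over 9 possible intermediate vertex sequences; the minimum is 6, attained along the walk 0 → 0 → 0 → 2.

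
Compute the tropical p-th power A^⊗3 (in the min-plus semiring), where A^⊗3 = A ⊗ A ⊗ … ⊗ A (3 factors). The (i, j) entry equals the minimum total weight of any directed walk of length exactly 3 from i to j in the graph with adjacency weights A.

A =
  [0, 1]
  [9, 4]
A^⊗3 =
  [0, 1]
  [9, 10]

Each entry (A^⊗3)_ij equals the minimum over all length-3 walks i = v_0 → v_1 → … → v_3 = j of Σ_t A[v_t][v_{t+1}]. For example, for (i, j) = (0, 1) we minimise over 4 possible intermediate vertex sequences; the minimum is 1, attained along the walk 0 → 0 → 0 → 1.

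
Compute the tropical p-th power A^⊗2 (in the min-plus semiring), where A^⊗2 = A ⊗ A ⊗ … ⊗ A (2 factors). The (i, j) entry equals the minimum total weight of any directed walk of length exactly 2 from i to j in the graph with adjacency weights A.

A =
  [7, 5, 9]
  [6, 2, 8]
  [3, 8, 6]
A^⊗2 =
  [11, 7, 13]
  [8, 4, 10]
  [9, 8, 12]

Each entry (A^⊗2)_ij equals the minimum over all length-2 walks i = v_0 → v_1 → … → v_2 = j of Σ_t A[v_t][v_{t+1}]. For example, for (i, j) = (0, 2) we minimise over 3 possible intermediate vertex sequences; the minimum is 13, attained along the walk 0 → 1 → 2.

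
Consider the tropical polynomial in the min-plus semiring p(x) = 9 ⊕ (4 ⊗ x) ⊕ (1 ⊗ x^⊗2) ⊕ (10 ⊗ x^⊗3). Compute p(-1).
p(-1) = -1

A tropical monomial a ⊗ x^⊗i evaluates to a + i · x. Evaluating each term at x = -1:
  Term 0 contributes 9 + 0 · -1 = 9
  Term 1 contributes 4 + 1 · -1 = 3
  Term 2 contributes 1 + 2 · -1 = -1
  Term 3 contributes 10 + 3 · -1 = 7
p(-1) = ⊕ of these = min[9, 3, -1, 7] = -1.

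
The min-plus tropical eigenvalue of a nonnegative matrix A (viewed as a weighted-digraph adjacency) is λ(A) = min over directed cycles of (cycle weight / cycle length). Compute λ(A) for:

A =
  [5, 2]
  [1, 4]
λ(A) = 3/2

Enumerate directed cycles and compute their means (weight / length). Sample:
  cycle 0 → 0: weight = 5, length = 1, mean = 5/1 ≈ 5.000
  cycle 1 → 1: weight = 4, length = 1, mean = 4/1 ≈ 4.000
  cycle 0 → 1 → 0: weight = 3, length = 2, mean = 3/2 ≈ 1.500
  cycle 1 → 0 → 1: weight = 3, length = 2, mean = 3/2 ≈ 1.500
Minimum mean = 1.500, attained e.g. along the cycle 0 → 1 → 0 with weight 3 and length 2. So λ(A) = 3/2 = 3/2.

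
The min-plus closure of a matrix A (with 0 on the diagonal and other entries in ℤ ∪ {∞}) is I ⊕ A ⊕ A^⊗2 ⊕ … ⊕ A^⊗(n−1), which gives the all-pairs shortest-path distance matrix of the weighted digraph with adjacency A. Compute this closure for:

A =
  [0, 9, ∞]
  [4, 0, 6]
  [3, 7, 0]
Closure =
  [0, 9, 15]
  [4, 0, 6]
  [3, 7, 0]

This is the Floyd-Warshall all-pairs shortest-path computation. For each intermediate vertex k = 0, 1, …, 2, update dist[i][j] ← min(dist[i][j], dist[i][k] + dist[k][j]). The final matrix gives, for each (i, j), the minimum total weight of any directed path from i to j (possibly empty when i = j).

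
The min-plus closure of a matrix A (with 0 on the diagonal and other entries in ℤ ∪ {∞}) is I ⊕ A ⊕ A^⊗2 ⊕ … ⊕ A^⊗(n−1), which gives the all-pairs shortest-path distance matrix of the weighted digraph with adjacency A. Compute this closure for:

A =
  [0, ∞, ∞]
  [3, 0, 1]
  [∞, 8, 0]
Closure =
  [0, ∞, ∞]
  [3, 0, 1]
  [11, 8, 0]

This is the Floyd-Warshall all-pairs shortest-path computation. For each intermediate vertex k = 0, 1, …, 2, update dist[i][j] ← min(dist[i][j], dist[i][k] + dist[k][j]). The final matrix gives, for each (i, j), the minimum total weight of any directed path from i to j (possibly empty when i = j).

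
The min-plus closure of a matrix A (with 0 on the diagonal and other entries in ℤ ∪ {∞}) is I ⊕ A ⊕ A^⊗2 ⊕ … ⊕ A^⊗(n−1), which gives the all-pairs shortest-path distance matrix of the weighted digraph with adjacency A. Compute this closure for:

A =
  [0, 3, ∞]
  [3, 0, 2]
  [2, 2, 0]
Closure =
  [0, 3, 5]
  [3, 0, 2]
  [2, 2, 0]

This is the Floyd-Warshall all-pairs shortest-path computation. For each intermediate vertex k = 0, 1, …, 2, update dist[i][j] ← min(dist[i][j], dist[i][k] + dist[k][j]). The final matrix gives, for each (i, j), the minimum total weight of any directed path from i to j (possibly empty when i = j).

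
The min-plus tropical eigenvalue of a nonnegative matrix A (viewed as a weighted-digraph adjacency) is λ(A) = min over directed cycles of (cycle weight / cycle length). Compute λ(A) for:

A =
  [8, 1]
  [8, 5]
λ(A) = 9/2

Enumerate directed cycles and compute their means (weight / length). Sample:
  cycle 0 → 0: weight = 8, length = 1, mean = 8/1 ≈ 8.000
  cycle 1 → 1: weight = 5, length = 1, mean = 5/1 ≈ 5.000
  cycle 0 → 1 → 0: weight = 9, length = 2, mean = 9/2 ≈ 4.500
  cycle 1 → 0 → 1: weight = 9, length = 2, mean = 9/2 ≈ 4.500
Minimum mean = 4.500, attained e.g. along the cycle 0 → 1 → 0 with weight 9 and length 2. So λ(A) = 9/2 = 9/2.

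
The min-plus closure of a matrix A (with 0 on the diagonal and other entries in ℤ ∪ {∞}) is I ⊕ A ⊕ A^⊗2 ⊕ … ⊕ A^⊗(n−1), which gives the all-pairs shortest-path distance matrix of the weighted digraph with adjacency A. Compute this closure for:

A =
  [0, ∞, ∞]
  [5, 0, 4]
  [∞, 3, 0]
Closure =
  [0, ∞, ∞]
  [5, 0, 4]
  [8, 3, 0]

This is the Floyd-Warshall all-pairs shortest-path computation. For each intermediate vertex k = 0, 1, …, 2, update dist[i][j] ← min(dist[i][j], dist[i][k] + dist[k][j]). The final matrix gives, for each (i, j), the minimum total weight of any directed path from i to j (possibly empty when i = j).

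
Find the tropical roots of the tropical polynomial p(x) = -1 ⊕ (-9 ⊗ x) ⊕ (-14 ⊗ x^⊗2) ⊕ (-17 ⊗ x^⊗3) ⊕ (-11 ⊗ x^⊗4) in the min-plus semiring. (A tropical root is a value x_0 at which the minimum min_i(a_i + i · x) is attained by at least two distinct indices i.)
Roots: {-6, 3, 5, 8}

Each tropical root is a break point of the lower envelope of the lines y = a_i + i · x (there are 5 lines, with slopes 0, 1, ..., 4). Only the lines that attain the minimum somewhere contribute to roots; other lines are dominated. Here the surviving (envelope) indices are i = 4, i = 3, i = 2, i = 1, i = 0.
Intersections between consecutive envelope lines give the roots: for adjacent envelope indices i < j the intersection is x = (a_i − a_j) / (j − i). Reading off the sorted break points: {-6, 3, 5, 8}.
Verification: at each break x_0, at least two indices attain the minimum of min_i(a_i + i · x_0).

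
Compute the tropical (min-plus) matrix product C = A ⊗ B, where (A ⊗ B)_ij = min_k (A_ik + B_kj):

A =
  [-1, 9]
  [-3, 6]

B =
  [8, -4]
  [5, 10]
A ⊗ B =
  [7, -5]
  [5, -7]

Apply the min-plus product entry-by-entry:
  C[0][0] = min over k of (A[0][0] + B[0][0] = -1 + 8 = 7, A[0][1] + B[1][0] = 9 + 5 = 14) = 7 (attained at k = 0)
  C[0][1] = min over k of (A[0][0] + B[0][1] = -1 + -4 = -5, A[0][1] + B[1][1] = 9 + 10 = 19) = -5 (attained at k = 0)
  C[1][0] = min over k of (A[1][0] + B[0][0] = -3 + 8 = 5, A[1][1] + B[1][0] = 6 + 5 = 11) = 5 (attained at k = 0)
  C[1][1] = min over k of (A[1][0] + B[0][1] = -3 + -4 = -7, A[1][1] + B[1][1] = 6 + 10 = 16) = -7 (attained at k = 0)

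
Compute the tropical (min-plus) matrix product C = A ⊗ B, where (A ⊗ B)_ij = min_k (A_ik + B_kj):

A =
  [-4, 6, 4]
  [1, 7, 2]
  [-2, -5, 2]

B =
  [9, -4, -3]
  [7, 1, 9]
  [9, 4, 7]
A ⊗ B =
  [5, -8, -7]
  [10, -3, -2]
  [2, -6, -5]

Apply the min-plus product entry-by-entry:
  C[0][0] = min over k of (A[0][0] + B[0][0] = -4 + 9 = 5, A[0][1] + B[1][0] = 6 + 7 = 13, A[0][2] + B[2][0] = 4 + 9 = 13) = 5 (attained at k = 0)
  C[0][1] = min over k of (A[0][0] + B[0][1] = -4 + -4 = -8, A[0][1] + B[1][1] = 6 + 1 = 7, A[0][2] + B[2][1] = 4 + 4 = 8) = -8 (attained at k = 0)
  C[0][2] = min over k of (A[0][0] + B[0][2] = -4 + -3 = -7, A[0][1] + B[1][2] = 6 + 9 = 15, A[0][2] + B[2][2] = 4 + 7 = 11) = -7 (attained at k = 0)
  C[1][0] = min over k of (A[1][0] + B[0][0] = 1 + 9 = 10, A[1][1] + B[1][0] = 7 + 7 = 14, A[1][2] + B[2][0] = 2 + 9 = 11) = 10 (attained at k = 0)
  C[1][1] = min over k of (A[1][0] + B[0][1] = 1 + -4 = -3, A[1][1] + B[1][1] = 7 + 1 = 8, A[1][2] + B[2][1] = 2 + 4 = 6) = -3 (attained at k = 0)
  C[1][2] = min over k of (A[1][0] + B[0][2] = 1 + -3 = -2, A[1][1] + B[1][2] = 7 + 9 = 16, A[1][2] + B[2][2] = 2 + 7 = 9) = -2 (attained at k = 0)
  C[2][0] = min over k of (A[2][0] + B[0][0] = -2 + 9 = 7, A[2][1] + B[1][0] = -5 + 7 = 2, A[2][2] + B[2][0] = 2 + 9 = 11) = 2 (attained at k = 1)
  C[2][1] = min over k of (A[2][0] + B[0][1] = -2 + -4 = -6, A[2][1] + B[1][1] = -5 + 1 = -4, A[2][2] + B[2][1] = 2 + 4 = 6) = -6 (attained at k = 0)
  C[2][2] = min over k of (A[2][0] + B[0][2] = -2 + -3 = -5, A[2][1] + B[1][2] = -5 + 9 = 4, A[2][2] + B[2][2] = 2 + 7 = 9) = -5 (attained at k = 0)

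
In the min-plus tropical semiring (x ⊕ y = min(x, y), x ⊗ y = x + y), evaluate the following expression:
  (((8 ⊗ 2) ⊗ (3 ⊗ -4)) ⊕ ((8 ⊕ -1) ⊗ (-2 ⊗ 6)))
(((8 ⊗ 2) ⊗ (3 ⊗ -4)) ⊕ ((8 ⊕ -1) ⊗ (-2 ⊗ 6))) = 3

Expand innermost to outermost. Recall ⊕ takes the minimum of its arguments and ⊗ takes their sum. Working out the expression (((8 ⊗ 2) ⊗ (3 ⊗ -4)) ⊕ ((8 ⊕ -1) ⊗ (-2 ⊗ 6))) gives 3.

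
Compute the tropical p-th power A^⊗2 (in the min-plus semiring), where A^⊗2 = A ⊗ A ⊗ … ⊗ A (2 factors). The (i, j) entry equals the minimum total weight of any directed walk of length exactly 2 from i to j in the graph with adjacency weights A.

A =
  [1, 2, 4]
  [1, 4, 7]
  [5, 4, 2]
A^⊗2 =
  [2, 3, 5]
  [2, 3, 5]
  [5, 6, 4]

Each entry (A^⊗2)_ij equals the minimum over all length-2 walks i = v_0 → v_1 → … → v_2 = j of Σ_t A[v_t][v_{t+1}]. For example, for (i, j) = (0, 2) we minimise over 3 possible intermediate vertex sequences; the minimum is 5, attained along the walk 0 → 0 → 2.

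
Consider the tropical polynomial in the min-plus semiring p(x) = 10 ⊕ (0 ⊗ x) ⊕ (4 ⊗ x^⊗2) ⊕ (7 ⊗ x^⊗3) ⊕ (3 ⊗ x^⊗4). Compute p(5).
p(5) = 5

A tropical monomial a ⊗ x^⊗i evaluates to a + i · x. Evaluating each term at x = 5:
  Term 0 contributes 10 + 0 · 5 = 10
  Term 1 contributes 0 + 1 · 5 = 5
  Term 2 contributes 4 + 2 · 5 = 14
  Term 3 contributes 7 + 3 · 5 = 22
  Term 4 contributes 3 + 4 · 5 = 23
p(5) = ⊕ of these = min[10, 5, 14, 22, 23] = 5.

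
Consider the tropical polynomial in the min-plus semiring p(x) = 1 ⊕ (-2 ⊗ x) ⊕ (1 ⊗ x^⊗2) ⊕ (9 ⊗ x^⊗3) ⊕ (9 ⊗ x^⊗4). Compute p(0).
p(0) = -2

A tropical monomial a ⊗ x^⊗i evaluates to a + i · x. Evaluating each term at x = 0:
  Term 0 contributes 1 + 0 · 0 = 1
  Term 1 contributes -2 + 1 · 0 = -2
  Term 2 contributes 1 + 2 · 0 = 1
  Term 3 contributes 9 + 3 · 0 = 9
  Term 4 contributes 9 + 4 · 0 = 9
p(0) = ⊕ of these = min[1, -2, 1, 9, 9] = -2.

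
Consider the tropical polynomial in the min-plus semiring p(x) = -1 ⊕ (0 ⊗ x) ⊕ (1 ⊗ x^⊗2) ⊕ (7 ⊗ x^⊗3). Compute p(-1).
p(-1) = -1

A tropical monomial a ⊗ x^⊗i evaluates to a + i · x. Evaluating each term at x = -1:
  Term 0 contributes -1 + 0 · -1 = -1
  Term 1 contributes 0 + 1 · -1 = -1
  Term 2 contributes 1 + 2 · -1 = -1
  Term 3 contributes 7 + 3 · -1 = 4
p(-1) = ⊕ of these = min[-1, -1, -1, 4] = -1.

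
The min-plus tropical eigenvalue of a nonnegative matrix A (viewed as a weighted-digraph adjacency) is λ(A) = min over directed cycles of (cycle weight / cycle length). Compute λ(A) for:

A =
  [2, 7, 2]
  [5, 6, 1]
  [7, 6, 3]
λ(A) = 2

Enumerate directed cycles and compute their means (weight / length). Sample:
  cycle 0 → 0: weight = 2, length = 1, mean = 2/1 ≈ 2.000
  cycle 1 → 1: weight = 6, length = 1, mean = 6/1 ≈ 6.000
  cycle 2 → 2: weight = 3, length = 1, mean = 3/1 ≈ 3.000
  cycle 0 → 1 → 0: weight = 12, length = 2, mean = 12/2 ≈ 6.000
  cycle 0 → 2 → 0: weight = 9, length = 2, mean = 9/2 ≈ 4.500
  cycle 1 → 0 → 1: weight = 12, length = 2, mean = 12/2 ≈ 6.000
Minimum mean = 2.000, attained e.g. along the cycle 0 → 0 with weight 2 and length 1. So λ(A) = 2/1 = 2.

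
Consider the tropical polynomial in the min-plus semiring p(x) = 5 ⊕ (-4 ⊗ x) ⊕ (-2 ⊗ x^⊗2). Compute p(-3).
p(-3) = -8

A tropical monomial a ⊗ x^⊗i evaluates to a + i · x. Evaluating each term at x = -3:
  Term 0 contributes 5 + 0 · -3 = 5
  Term 1 contributes -4 + 1 · -3 = -7
  Term 2 contributes -2 + 2 · -3 = -8
p(-3) = ⊕ of these = min[5, -7, -8] = -8.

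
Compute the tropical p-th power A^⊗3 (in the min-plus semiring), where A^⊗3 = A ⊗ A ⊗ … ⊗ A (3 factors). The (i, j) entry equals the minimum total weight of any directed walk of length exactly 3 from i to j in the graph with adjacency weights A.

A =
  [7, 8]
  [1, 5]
A^⊗3 =
  [14, 17]
  [10, 14]

Each entry (A^⊗3)_ij equals the minimum over all length-3 walks i = v_0 → v_1 → … → v_3 = j of Σ_t A[v_t][v_{t+1}]. For example, for (i, j) = (0, 1) we minimise over 4 possible intermediate vertex sequences; the minimum is 17, attained along the walk 0 → 1 → 0 → 1.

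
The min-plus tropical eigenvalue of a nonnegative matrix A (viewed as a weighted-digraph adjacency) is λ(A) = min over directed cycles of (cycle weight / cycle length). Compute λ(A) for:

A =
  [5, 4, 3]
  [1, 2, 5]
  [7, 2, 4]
λ(A) = 2

Enumerate directed cycles and compute their means (weight / length). Sample:
  cycle 0 → 0: weight = 5, length = 1, mean = 5/1 ≈ 5.000
  cycle 1 → 1: weight = 2, length = 1, mean = 2/1 ≈ 2.000
  cycle 2 → 2: weight = 4, length = 1, mean = 4/1 ≈ 4.000
  cycle 0 → 1 → 0: weight = 5, length = 2, mean = 5/2 ≈ 2.500
  cycle 0 → 2 → 0: weight = 10, length = 2, mean = 10/2 ≈ 5.000
  cycle 1 → 0 → 1: weight = 5, length = 2, mean = 5/2 ≈ 2.500
Minimum mean = 2.000, attained e.g. along the cycle 1 → 1 with weight 2 and length 1. So λ(A) = 2/1 = 2.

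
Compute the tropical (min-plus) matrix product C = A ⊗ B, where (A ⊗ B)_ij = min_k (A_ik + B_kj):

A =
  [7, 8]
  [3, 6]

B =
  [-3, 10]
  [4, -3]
A ⊗ B =
  [4, 5]
  [0, 3]

Apply the min-plus product entry-by-entry:
  C[0][0] = min over k of (A[0][0] + B[0][0] = 7 + -3 = 4, A[0][1] + B[1][0] = 8 + 4 = 12) = 4 (attained at k = 0)
  C[0][1] = min over k of (A[0][0] + B[0][1] = 7 + 10 = 17, A[0][1] + B[1][1] = 8 + -3 = 5) = 5 (attained at k = 1)
  C[1][0] = min over k of (A[1][0] + B[0][0] = 3 + -3 = 0, A[1][1] + B[1][0] = 6 + 4 = 10) = 0 (attained at k = 0)
  C[1][1] = min over k of (A[1][0] + B[0][1] = 3 + 10 = 13, A[1][1] + B[1][1] = 6 + -3 = 3) = 3 (attained at k = 1)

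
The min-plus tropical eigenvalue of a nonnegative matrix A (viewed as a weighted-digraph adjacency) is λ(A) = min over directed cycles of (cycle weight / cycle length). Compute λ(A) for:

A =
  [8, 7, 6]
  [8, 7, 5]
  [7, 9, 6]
λ(A) = 6

Enumerate directed cycles and compute their means (weight / length). Sample:
  cycle 0 → 0: weight = 8, length = 1, mean = 8/1 ≈ 8.000
  cycle 1 → 1: weight = 7, length = 1, mean = 7/1 ≈ 7.000
  cycle 2 → 2: weight = 6, length = 1, mean = 6/1 ≈ 6.000
  cycle 0 → 1 → 0: weight = 15, length = 2, mean = 15/2 ≈ 7.500
  cycle 0 → 2 → 0: weight = 13, length = 2, mean = 13/2 ≈ 6.500
  cycle 1 → 0 → 1: weight = 15, length = 2, mean = 15/2 ≈ 7.500
Minimum mean = 6.000, attained e.g. along the cycle 2 → 2 with weight 6 and length 1. So λ(A) = 6/1 = 6.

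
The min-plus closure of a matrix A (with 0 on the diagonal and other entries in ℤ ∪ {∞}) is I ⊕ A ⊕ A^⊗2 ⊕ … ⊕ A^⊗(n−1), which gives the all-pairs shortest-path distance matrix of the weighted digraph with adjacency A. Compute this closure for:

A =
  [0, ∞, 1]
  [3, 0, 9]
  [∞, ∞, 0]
Closure =
  [0, ∞, 1]
  [3, 0, 4]
  [∞, ∞, 0]

This is the Floyd-Warshall all-pairs shortest-path computation. For each intermediate vertex k = 0, 1, …, 2, update dist[i][j] ← min(dist[i][j], dist[i][k] + dist[k][j]). The final matrix gives, for each (i, j), the minimum total weight of any directed path from i to j (possibly empty when i = j).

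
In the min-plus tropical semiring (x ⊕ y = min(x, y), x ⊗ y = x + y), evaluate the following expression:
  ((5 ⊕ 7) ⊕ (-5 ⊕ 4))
((5 ⊕ 7) ⊕ (-5 ⊕ 4)) = -5

Expand innermost to outermost. Recall ⊕ takes the minimum of its arguments and ⊗ takes their sum. Working out the expression ((5 ⊕ 7) ⊕ (-5 ⊕ 4)) gives -5.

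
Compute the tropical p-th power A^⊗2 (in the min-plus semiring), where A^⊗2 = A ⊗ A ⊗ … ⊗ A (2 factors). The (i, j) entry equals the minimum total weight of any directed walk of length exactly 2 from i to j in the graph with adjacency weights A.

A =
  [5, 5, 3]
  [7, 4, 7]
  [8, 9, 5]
A^⊗2 =
  [10, 9, 8]
  [11, 8, 10]
  [13, 13, 10]

Each entry (A^⊗2)_ij equals the minimum over all length-2 walks i = v_0 → v_1 → … → v_2 = j of Σ_t A[v_t][v_{t+1}]. For example, for (i, j) = (0, 2) we minimise over 3 possible intermediate vertex sequences; the minimum is 8, attained along the walk 0 → 0 → 2.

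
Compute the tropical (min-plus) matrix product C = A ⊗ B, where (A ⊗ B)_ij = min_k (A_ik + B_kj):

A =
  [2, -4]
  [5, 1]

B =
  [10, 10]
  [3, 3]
A ⊗ B =
  [-1, -1]
  [4, 4]

Apply the min-plus product entry-by-entry:
  C[0][0] = min over k of (A[0][0] + B[0][0] = 2 + 10 = 12, A[0][1] + B[1][0] = -4 + 3 = -1) = -1 (attained at k = 1)
  C[0][1] = min over k of (A[0][0] + B[0][1] = 2 + 10 = 12, A[0][1] + B[1][1] = -4 + 3 = -1) = -1 (attained at k = 1)
  C[1][0] = min over k of (A[1][0] + B[0][0] = 5 + 10 = 15, A[1][1] + B[1][0] = 1 + 3 = 4) = 4 (attained at k = 1)
  C[1][1] = min over k of (A[1][0] + B[0][1] = 5 + 10 = 15, A[1][1] + B[1][1] = 1 + 3 = 4) = 4 (attained at k = 1)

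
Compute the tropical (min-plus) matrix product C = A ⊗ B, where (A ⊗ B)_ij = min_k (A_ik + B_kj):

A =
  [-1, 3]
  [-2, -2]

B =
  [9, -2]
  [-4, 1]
A ⊗ B =
  [-1, -3]
  [-6, -4]

Apply the min-plus product entry-by-entry:
  C[0][0] = min over k of (A[0][0] + B[0][0] = -1 + 9 = 8, A[0][1] + B[1][0] = 3 + -4 = -1) = -1 (attained at k = 1)
  C[0][1] = min over k of (A[0][0] + B[0][1] = -1 + -2 = -3, A[0][1] + B[1][1] = 3 + 1 = 4) = -3 (attained at k = 0)
  C[1][0] = min over k of (A[1][0] + B[0][0] = -2 + 9 = 7, A[1][1] + B[1][0] = -2 + -4 = -6) = -6 (attained at k = 1)
  C[1][1] = min over k of (A[1][0] + B[0][1] = -2 + -2 = -4, A[1][1] + B[1][1] = -2 + 1 = -1) = -4 (attained at k = 0)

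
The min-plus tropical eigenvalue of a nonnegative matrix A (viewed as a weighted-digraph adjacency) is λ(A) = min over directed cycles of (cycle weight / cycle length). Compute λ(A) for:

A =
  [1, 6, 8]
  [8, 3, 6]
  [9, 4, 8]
λ(A) = 1

Enumerate directed cycles and compute their means (weight / length). Sample:
  cycle 0 → 0: weight = 1, length = 1, mean = 1/1 ≈ 1.000
  cycle 1 → 1: weight = 3, length = 1, mean = 3/1 ≈ 3.000
  cycle 2 → 2: weight = 8, length = 1, mean = 8/1 ≈ 8.000
  cycle 0 → 1 → 0: weight = 14, length = 2, mean = 14/2 ≈ 7.000
  cycle 0 → 2 → 0: weight = 17, length = 2, mean = 17/2 ≈ 8.500
  cycle 1 → 0 → 1: weight = 14, length = 2, mean = 14/2 ≈ 7.000
Minimum mean = 1.000, attained e.g. along the cycle 0 → 0 with weight 1 and length 1. So λ(A) = 1/1 = 1.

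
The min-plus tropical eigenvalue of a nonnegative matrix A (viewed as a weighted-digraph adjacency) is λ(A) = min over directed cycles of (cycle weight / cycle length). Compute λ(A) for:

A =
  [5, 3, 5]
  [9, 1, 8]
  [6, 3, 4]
λ(A) = 1

Enumerate directed cycles and compute their means (weight / length). Sample:
  cycle 0 → 0: weight = 5, length = 1, mean = 5/1 ≈ 5.000
  cycle 1 → 1: weight = 1, length = 1, mean = 1/1 ≈ 1.000
  cycle 2 → 2: weight = 4, length = 1, mean = 4/1 ≈ 4.000
  cycle 0 → 1 → 0: weight = 12, length = 2, mean = 12/2 ≈ 6.000
  cycle 0 → 2 → 0: weight = 11, length = 2, mean = 11/2 ≈ 5.500
  cycle 1 → 0 → 1: weight = 12, length = 2, mean = 12/2 ≈ 6.000
Minimum mean = 1.000, attained e.g. along the cycle 1 → 1 with weight 1 and length 1. So λ(A) = 1/1 = 1.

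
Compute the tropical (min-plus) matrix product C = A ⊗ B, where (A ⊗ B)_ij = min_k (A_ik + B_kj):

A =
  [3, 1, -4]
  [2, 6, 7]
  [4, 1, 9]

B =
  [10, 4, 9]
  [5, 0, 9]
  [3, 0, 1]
A ⊗ B =
  [-1, -4, -3]
  [10, 6, 8]
  [6, 1, 10]

Apply the min-plus product entry-by-entry:
  C[0][0] = min over k of (A[0][0] + B[0][0] = 3 + 10 = 13, A[0][1] + B[1][0] = 1 + 5 = 6, A[0][2] + B[2][0] = -4 + 3 = -1) = -1 (attained at k = 2)
  C[0][1] = min over k of (A[0][0] + B[0][1] = 3 + 4 = 7, A[0][1] + B[1][1] = 1 + 0 = 1, A[0][2] + B[2][1] = -4 + 0 = -4) = -4 (attained at k = 2)
  C[0][2] = min over k of (A[0][0] + B[0][2] = 3 + 9 = 12, A[0][1] + B[1][2] = 1 + 9 = 10, A[0][2] + B[2][2] = -4 + 1 = -3) = -3 (attained at k = 2)
  C[1][0] = min over k of (A[1][0] + B[0][0] = 2 + 10 = 12, A[1][1] + B[1][0] = 6 + 5 = 11, A[1][2] + B[2][0] = 7 + 3 = 10) = 10 (attained at k = 2)
  C[1][1] = min over k of (A[1][0] + B[0][1] = 2 + 4 = 6, A[1][1] + B[1][1] = 6 + 0 = 6, A[1][2] + B[2][1] = 7 + 0 = 7) = 6 (attained at k = 0)
  C[1][2] = min over k of (A[1][0] + B[0][2] = 2 + 9 = 11, A[1][1] + B[1][2] = 6 + 9 = 15, A[1][2] + B[2][2] = 7 + 1 = 8) = 8 (attained at k = 2)
  C[2][0] = min over k of (A[2][0] + B[0][0] = 4 + 10 = 14, A[2][1] + B[1][0] = 1 + 5 = 6, A[2][2] + B[2][0] = 9 + 3 = 12) = 6 (attained at k = 1)
  C[2][1] = min over k of (A[2][0] + B[0][1] = 4 + 4 = 8, A[2][1] + B[1][1] = 1 + 0 = 1, A[2][2] + B[2][1] = 9 + 0 = 9) = 1 (attained at k = 1)
  C[2][2] = min over k of (A[2][0] + B[0][2] = 4 + 9 = 13, A[2][1] + B[1][2] = 1 + 9 = 10, A[2][2] + B[2][2] = 9 + 1 = 10) = 10 (attained at k = 1)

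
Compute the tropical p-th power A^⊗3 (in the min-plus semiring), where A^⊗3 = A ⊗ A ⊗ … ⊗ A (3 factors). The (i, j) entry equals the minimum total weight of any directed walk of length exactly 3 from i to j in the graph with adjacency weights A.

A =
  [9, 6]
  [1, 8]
A^⊗3 =
  [15, 13]
  [8, 15]

Each entry (A^⊗3)_ij equals the minimum over all length-3 walks i = v_0 → v_1 → … → v_3 = j of Σ_t A[v_t][v_{t+1}]. For example, for (i, j) = (0, 1) we minimise over 4 possible intermediate vertex sequences; the minimum is 13, attained along the walk 0 → 1 → 0 → 1.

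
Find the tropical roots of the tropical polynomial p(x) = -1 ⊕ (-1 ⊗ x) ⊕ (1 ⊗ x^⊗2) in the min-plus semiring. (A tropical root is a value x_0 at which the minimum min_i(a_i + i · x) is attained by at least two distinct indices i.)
Roots: {-2, 0}

Each tropical root is a break point of the lower envelope of the lines y = a_i + i · x (there are 3 lines, with slopes 0, 1, ..., 2). Only the lines that attain the minimum somewhere contribute to roots; other lines are dominated. Here the surviving (envelope) indices are i = 2, i = 1, i = 0.
Intersections between consecutive envelope lines give the roots: for adjacent envelope indices i < j the intersection is x = (a_i − a_j) / (j − i). Reading off the sorted break points: {-2, 0}.
Verification: at each break x_0, at least two indices attain the minimum of min_i(a_i + i · x_0).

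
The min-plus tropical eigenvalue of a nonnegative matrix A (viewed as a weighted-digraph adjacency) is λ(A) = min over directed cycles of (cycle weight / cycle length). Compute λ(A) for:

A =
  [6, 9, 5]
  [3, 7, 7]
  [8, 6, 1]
λ(A) = 1

Enumerate directed cycles and compute their means (weight / length). Sample:
  cycle 0 → 0: weight = 6, length = 1, mean = 6/1 ≈ 6.000
  cycle 1 → 1: weight = 7, length = 1, mean = 7/1 ≈ 7.000
  cycle 2 → 2: weight = 1, length = 1, mean = 1/1 ≈ 1.000
  cycle 0 → 1 → 0: weight = 12, length = 2, mean = 12/2 ≈ 6.000
  cycle 0 → 2 → 0: weight = 13, length = 2, mean = 13/2 ≈ 6.500
  cycle 1 → 0 → 1: weight = 12, length = 2, mean = 12/2 ≈ 6.000
Minimum mean = 1.000, attained e.g. along the cycle 2 → 2 with weight 1 and length 1. So λ(A) = 1/1 = 1.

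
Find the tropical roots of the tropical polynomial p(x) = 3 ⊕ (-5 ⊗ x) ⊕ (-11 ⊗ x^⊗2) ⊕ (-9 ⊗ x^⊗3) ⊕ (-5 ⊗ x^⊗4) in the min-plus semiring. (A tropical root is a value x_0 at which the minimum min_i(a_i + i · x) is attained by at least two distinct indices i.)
Roots: {-4, -2, 6, 8}

Each tropical root is a break point of the lower envelope of the lines y = a_i + i · x (there are 5 lines, with slopes 0, 1, ..., 4). Only the lines that attain the minimum somewhere contribute to roots; other lines are dominated. Here the surviving (envelope) indices are i = 4, i = 3, i = 2, i = 1, i = 0.
Intersections between consecutive envelope lines give the roots: for adjacent envelope indices i < j the intersection is x = (a_i − a_j) / (j − i). Reading off the sorted break points: {-4, -2, 6, 8}.
Verification: at each break x_0, at least two indices attain the minimum of min_i(a_i + i · x_0).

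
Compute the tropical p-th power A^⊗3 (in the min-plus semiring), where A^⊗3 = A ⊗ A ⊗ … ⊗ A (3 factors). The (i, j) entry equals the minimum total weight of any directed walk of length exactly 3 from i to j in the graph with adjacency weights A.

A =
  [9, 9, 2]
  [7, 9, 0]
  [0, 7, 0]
A^⊗3 =
  [2, 9, 2]
  [0, 7, 0]
  [0, 7, 0]

Each entry (A^⊗3)_ij equals the minimum over all length-3 walks i = v_0 → v_1 → … → v_3 = j of Σ_t A[v_t][v_{t+1}]. For example, for (i, j) = (0, 2) we minimise over 9 possible intermediate vertex sequences; the minimum is 2, attained along the walk 0 → 2 → 2 → 2.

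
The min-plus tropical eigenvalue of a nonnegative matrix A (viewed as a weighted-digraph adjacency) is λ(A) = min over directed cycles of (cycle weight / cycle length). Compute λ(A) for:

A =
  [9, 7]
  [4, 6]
λ(A) = 11/2

Enumerate directed cycles and compute their means (weight / length). Sample:
  cycle 0 → 0: weight = 9, length = 1, mean = 9/1 ≈ 9.000
  cycle 1 → 1: weight = 6, length = 1, mean = 6/1 ≈ 6.000
  cycle 0 → 1 → 0: weight = 11, length = 2, mean = 11/2 ≈ 5.500
  cycle 1 → 0 → 1: weight = 11, length = 2, mean = 11/2 ≈ 5.500
Minimum mean = 5.500, attained e.g. along the cycle 0 → 1 → 0 with weight 11 and length 2. So λ(A) = 11/2 = 11/2.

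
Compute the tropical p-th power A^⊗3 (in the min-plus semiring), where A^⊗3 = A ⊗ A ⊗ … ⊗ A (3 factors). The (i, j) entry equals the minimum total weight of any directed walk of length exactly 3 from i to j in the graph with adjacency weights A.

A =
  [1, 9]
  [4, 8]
A^⊗3 =
  [3, 11]
  [6, 14]

Each entry (A^⊗3)_ij equals the minimum over all length-3 walks i = v_0 → v_1 → … → v_3 = j of Σ_t A[v_t][v_{t+1}]. For example, for (i, j) = (0, 1) we minimise over 4 possible intermediate vertex sequences; the minimum is 11, attained along the walk 0 → 0 → 0 → 1.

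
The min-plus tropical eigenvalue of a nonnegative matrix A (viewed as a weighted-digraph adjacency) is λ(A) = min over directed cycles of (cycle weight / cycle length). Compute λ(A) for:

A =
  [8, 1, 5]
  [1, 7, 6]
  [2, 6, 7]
λ(A) = 1

Enumerate directed cycles and compute their means (weight / length). Sample:
  cycle 0 → 0: weight = 8, length = 1, mean = 8/1 ≈ 8.000
  cycle 1 → 1: weight = 7, length = 1, mean = 7/1 ≈ 7.000
  cycle 2 → 2: weight = 7, length = 1, mean = 7/1 ≈ 7.000
  cycle 0 → 1 → 0: weight = 2, length = 2, mean = 2/2 ≈ 1.000
  cycle 0 → 2 → 0: weight = 7, length = 2, mean = 7/2 ≈ 3.500
  cycle 1 → 0 → 1: weight = 2, length = 2, mean = 2/2 ≈ 1.000
Minimum mean = 1.000, attained e.g. along the cycle 0 → 1 → 0 with weight 2 and length 2. So λ(A) = 2/2 = 1.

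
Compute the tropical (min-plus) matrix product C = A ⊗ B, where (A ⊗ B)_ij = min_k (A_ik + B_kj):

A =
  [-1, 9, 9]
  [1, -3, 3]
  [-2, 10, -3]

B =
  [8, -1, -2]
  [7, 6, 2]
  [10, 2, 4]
A ⊗ B =
  [7, -2, -3]
  [4, 0, -1]
  [6, -3, -4]

Apply the min-plus product entry-by-entry:
  C[0][0] = min over k of (A[0][0] + B[0][0] = -1 + 8 = 7, A[0][1] + B[1][0] = 9 + 7 = 16, A[0][2] + B[2][0] = 9 + 10 = 19) = 7 (attained at k = 0)
  C[0][1] = min over k of (A[0][0] + B[0][1] = -1 + -1 = -2, A[0][1] + B[1][1] = 9 + 6 = 15, A[0][2] + B[2][1] = 9 + 2 = 11) = -2 (attained at k = 0)
  C[0][2] = min over k of (A[0][0] + B[0][2] = -1 + -2 = -3, A[0][1] + B[1][2] = 9 + 2 = 11, A[0][2] + B[2][2] = 9 + 4 = 13) = -3 (attained at k = 0)
  C[1][0] = min over k of (A[1][0] + B[0][0] = 1 + 8 = 9, A[1][1] + B[1][0] = -3 + 7 = 4, A[1][2] + B[2][0] = 3 + 10 = 13) = 4 (attained at k = 1)
  C[1][1] = min over k of (A[1][0] + B[0][1] = 1 + -1 = 0, A[1][1] + B[1][1] = -3 + 6 = 3, A[1][2] + B[2][1] = 3 + 2 = 5) = 0 (attained at k = 0)
  C[1][2] = min over k of (A[1][0] + B[0][2] = 1 + -2 = -1, A[1][1] + B[1][2] = -3 + 2 = -1, A[1][2] + B[2][2] = 3 + 4 = 7) = -1 (attained at k = 0)
  C[2][0] = min over k of (A[2][0] + B[0][0] = -2 + 8 = 6, A[2][1] + B[1][0] = 10 + 7 = 17, A[2][2] + B[2][0] = -3 + 10 = 7) = 6 (attained at k = 0)
  C[2][1] = min over k of (A[2][0] + B[0][1] = -2 + -1 = -3, A[2][1] + B[1][1] = 10 + 6 = 16, A[2][2] + B[2][1] = -3 + 2 = -1) = -3 (attained at k = 0)
  C[2][2] = min over k of (A[2][0] + B[0][2] = -2 + -2 = -4, A[2][1] + B[1][2] = 10 + 2 = 12, A[2][2] + B[2][2] = -3 + 4 = 1) = -4 (attained at k = 0)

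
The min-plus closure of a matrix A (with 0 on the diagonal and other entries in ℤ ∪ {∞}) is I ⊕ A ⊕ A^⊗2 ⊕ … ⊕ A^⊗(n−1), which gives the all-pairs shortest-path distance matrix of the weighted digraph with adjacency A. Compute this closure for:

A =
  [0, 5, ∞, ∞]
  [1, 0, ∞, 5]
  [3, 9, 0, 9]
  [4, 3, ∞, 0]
Closure =
  [0, 5, ∞, 10]
  [1, 0, ∞, 5]
  [3, 8, 0, 9]
  [4, 3, ∞, 0]

This is the Floyd-Warshall all-pairs shortest-path computation. For each intermediate vertex k = 0, 1, …, 3, update dist[i][j] ← min(dist[i][j], dist[i][k] + dist[k][j]). The final matrix gives, for each (i, j), the minimum total weight of any directed path from i to j (possibly empty when i = j).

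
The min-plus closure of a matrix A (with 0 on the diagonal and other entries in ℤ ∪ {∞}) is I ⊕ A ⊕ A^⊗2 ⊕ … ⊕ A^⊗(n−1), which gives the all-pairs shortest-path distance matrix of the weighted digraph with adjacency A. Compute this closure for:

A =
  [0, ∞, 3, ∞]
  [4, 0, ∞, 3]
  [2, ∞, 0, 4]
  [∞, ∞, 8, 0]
Closure =
  [0, ∞, 3, 7]
  [4, 0, 7, 3]
  [2, ∞, 0, 4]
  [10, ∞, 8, 0]

This is the Floyd-Warshall all-pairs shortest-path computation. For each intermediate vertex k = 0, 1, …, 3, update dist[i][j] ← min(dist[i][j], dist[i][k] + dist[k][j]). The final matrix gives, for each (i, j), the minimum total weight of any directed path from i to j (possibly empty when i = j).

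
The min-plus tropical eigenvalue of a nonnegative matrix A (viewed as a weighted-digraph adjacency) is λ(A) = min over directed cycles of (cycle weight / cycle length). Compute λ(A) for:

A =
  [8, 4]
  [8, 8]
λ(A) = 6

Enumerate directed cycles and compute their means (weight / length). Sample:
  cycle 0 → 0: weight = 8, length = 1, mean = 8/1 ≈ 8.000
  cycle 1 → 1: weight = 8, length = 1, mean = 8/1 ≈ 8.000
  cycle 0 → 1 → 0: weight = 12, length = 2, mean = 12/2 ≈ 6.000
  cycle 1 → 0 → 1: weight = 12, length = 2, mean = 12/2 ≈ 6.000
Minimum mean = 6.000, attained e.g. along the cycle 0 → 1 → 0 with weight 12 and length 2. So λ(A) = 12/2 = 6.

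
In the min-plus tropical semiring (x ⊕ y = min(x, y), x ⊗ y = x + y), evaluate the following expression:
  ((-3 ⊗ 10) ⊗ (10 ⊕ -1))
((-3 ⊗ 10) ⊗ (10 ⊕ -1)) = 6

Expand innermost to outermost. Recall ⊕ takes the minimum of its arguments and ⊗ takes their sum. Working out the expression ((-3 ⊗ 10) ⊗ (10 ⊕ -1)) gives 6.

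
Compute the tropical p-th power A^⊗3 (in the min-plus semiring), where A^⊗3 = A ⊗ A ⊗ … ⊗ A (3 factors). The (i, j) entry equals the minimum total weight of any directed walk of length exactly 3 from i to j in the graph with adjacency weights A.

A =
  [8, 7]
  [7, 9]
A^⊗3 =
  [22, 21]
  [21, 22]

Each entry (A^⊗3)_ij equals the minimum over all length-3 walks i = v_0 → v_1 → … → v_3 = j of Σ_t A[v_t][v_{t+1}]. For example, for (i, j) = (0, 1) we minimise over 4 possible intermediate vertex sequences; the minimum is 21, attained along the walk 0 → 1 → 0 → 1.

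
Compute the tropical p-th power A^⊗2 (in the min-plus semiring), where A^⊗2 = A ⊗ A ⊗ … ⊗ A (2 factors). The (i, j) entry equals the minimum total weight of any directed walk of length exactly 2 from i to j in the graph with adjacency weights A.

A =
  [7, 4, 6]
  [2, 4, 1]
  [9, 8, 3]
A^⊗2 =
  [6, 8, 5]
  [6, 6, 4]
  [10, 11, 6]

Each entry (A^⊗2)_ij equals the minimum over all length-2 walks i = v_0 → v_1 → … → v_2 = j of Σ_t A[v_t][v_{t+1}]. For example, for (i, j) = (0, 2) we minimise over 3 possible intermediate vertex sequences; the minimum is 5, attained along the walk 0 → 1 → 2.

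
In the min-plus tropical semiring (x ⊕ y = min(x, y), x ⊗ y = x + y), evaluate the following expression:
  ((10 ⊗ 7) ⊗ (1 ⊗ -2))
((10 ⊗ 7) ⊗ (1 ⊗ -2)) = 16

Expand innermost to outermost. Recall ⊕ takes the minimum of its arguments and ⊗ takes their sum. Working out the expression ((10 ⊗ 7) ⊗ (1 ⊗ -2)) gives 16.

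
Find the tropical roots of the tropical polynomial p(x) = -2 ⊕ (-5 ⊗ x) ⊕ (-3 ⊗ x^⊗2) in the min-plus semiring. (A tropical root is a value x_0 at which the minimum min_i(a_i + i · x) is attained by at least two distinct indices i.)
Roots: {-2, 3}

Each tropical root is a break point of the lower envelope of the lines y = a_i + i · x (there are 3 lines, with slopes 0, 1, ..., 2). Only the lines that attain the minimum somewhere contribute to roots; other lines are dominated. Here the surviving (envelope) indices are i = 2, i = 1, i = 0.
Intersections between consecutive envelope lines give the roots: for adjacent envelope indices i < j the intersection is x = (a_i − a_j) / (j − i). Reading off the sorted break points: {-2, 3}.
Verification: at each break x_0, at least two indices attain the minimum of min_i(a_i + i · x_0).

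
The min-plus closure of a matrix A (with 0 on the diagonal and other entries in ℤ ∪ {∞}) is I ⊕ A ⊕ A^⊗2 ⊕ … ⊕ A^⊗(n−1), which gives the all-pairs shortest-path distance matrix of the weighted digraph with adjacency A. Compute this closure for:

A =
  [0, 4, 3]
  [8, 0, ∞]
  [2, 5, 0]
Closure =
  [0, 4, 3]
  [8, 0, 11]
  [2, 5, 0]

This is the Floyd-Warshall all-pairs shortest-path computation. For each intermediate vertex k = 0, 1, …, 2, update dist[i][j] ← min(dist[i][j], dist[i][k] + dist[k][j]). The final matrix gives, for each (i, j), the minimum total weight of any directed path from i to j (possibly empty when i = j).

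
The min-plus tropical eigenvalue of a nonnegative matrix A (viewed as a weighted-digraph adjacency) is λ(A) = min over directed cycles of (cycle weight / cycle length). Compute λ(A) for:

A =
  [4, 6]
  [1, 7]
λ(A) = 7/2

Enumerate directed cycles and compute their means (weight / length). Sample:
  cycle 0 → 0: weight = 4, length = 1, mean = 4/1 ≈ 4.000
  cycle 1 → 1: weight = 7, length = 1, mean = 7/1 ≈ 7.000
  cycle 0 → 1 → 0: weight = 7, length = 2, mean = 7/2 ≈ 3.500
  cycle 1 → 0 → 1: weight = 7, length = 2, mean = 7/2 ≈ 3.500
Minimum mean = 3.500, attained e.g. along the cycle 0 → 1 → 0 with weight 7 and length 2. So λ(A) = 7/2 = 7/2.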